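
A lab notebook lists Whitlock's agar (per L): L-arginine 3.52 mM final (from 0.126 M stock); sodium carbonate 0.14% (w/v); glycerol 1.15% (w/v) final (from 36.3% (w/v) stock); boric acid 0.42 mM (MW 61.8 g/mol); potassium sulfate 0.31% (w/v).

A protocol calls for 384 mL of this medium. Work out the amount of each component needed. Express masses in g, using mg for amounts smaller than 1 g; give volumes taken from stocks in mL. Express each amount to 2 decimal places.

L-arginine 10.73 mL; sodium carbonate 537.60 mg; glycerol 12.17 mL; boric acid 9.97 mg; potassium sulfate 1.19 g

Scale factor relative to 1 L: 0.384.
L-arginine: C1V1 = C2V2 → 3.52 mM × 384 mL ÷ 126 mM = 10.73 mL
sodium carbonate: 0.14% w/v = 1.4 g/L → 1.4 × 0.384 L = 0.5376 g = 537.60 mg
glycerol: dilute stock: 1.15% ÷ 36.3% × 384 mL = 12.17 mL
boric acid: 0.42 mmol/L × 61.8 mg/mmol × 0.384 L = 9.97 mg
potassium sulfate: 0.31 g per 100 mL × 384 mL ÷ 100 = 1.19 g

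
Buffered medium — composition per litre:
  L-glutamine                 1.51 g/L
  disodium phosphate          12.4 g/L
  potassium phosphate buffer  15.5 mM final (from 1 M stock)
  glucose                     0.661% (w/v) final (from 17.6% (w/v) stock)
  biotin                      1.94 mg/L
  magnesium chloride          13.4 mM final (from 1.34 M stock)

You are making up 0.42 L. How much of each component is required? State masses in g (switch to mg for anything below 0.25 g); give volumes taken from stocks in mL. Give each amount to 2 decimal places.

Working volume: 0.42 L.
L-glutamine: 1.51 g/L × 0.42 L = 0.63 g
disodium phosphate: 12.4 g/L × 0.42 L = 5.21 g
potassium phosphate buffer: dilute stock: 15.5 mM × 420 mL ÷ 1000 mM = 6.51 mL
glucose: dilute stock: 0.661% ÷ 17.6% × 420 mL = 15.77 mL
biotin: 1.94 mg/L × 0.42 L = 0.81 mg
magnesium chloride: dilute stock: 13.4 mM × 420 mL ÷ 1340 mM = 4.20 mL

L-glutamine 0.63 g; disodium phosphate 5.21 g; potassium phosphate buffer 6.51 mL; glucose 15.77 mL; biotin 0.81 mg; magnesium chloride 4.20 mL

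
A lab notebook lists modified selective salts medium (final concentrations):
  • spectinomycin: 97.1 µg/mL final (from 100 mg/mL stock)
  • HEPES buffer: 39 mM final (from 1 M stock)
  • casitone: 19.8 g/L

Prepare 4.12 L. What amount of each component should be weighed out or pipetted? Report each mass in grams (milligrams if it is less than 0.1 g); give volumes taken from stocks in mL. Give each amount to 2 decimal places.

Scale factor relative to 1 L: 4.12.
spectinomycin: V = C2·V2/C1 = 97.1 µg/mL × 4120 mL ÷ 100000 µg/mL = 4.00 mL
HEPES buffer: C1V1 = C2V2 → 39 mM × 4120 mL ÷ 1000 mM = 160.68 mL
casitone: 19.8 g/L × 4.12 L = 81.58 g

spectinomycin 4.00 mL; HEPES buffer 160.68 mL; casitone 81.58 g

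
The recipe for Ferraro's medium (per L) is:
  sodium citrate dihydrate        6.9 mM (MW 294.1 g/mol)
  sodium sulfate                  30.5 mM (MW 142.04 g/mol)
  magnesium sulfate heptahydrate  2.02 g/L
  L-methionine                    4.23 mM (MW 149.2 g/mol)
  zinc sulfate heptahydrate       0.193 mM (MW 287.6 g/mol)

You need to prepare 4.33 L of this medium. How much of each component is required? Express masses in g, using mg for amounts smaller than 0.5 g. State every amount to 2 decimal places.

sodium citrate dihydrate 8.79 g; sodium sulfate 18.76 g; magnesium sulfate heptahydrate 8.75 g; L-methionine 2.73 g; zinc sulfate heptahydrate 240.34 mg

Working volume: 4.33 L.
sodium citrate dihydrate: 6.9 mmol/L × 294.1 g/mol × 4.33 L ÷ 1000 = 8.79 g
sodium sulfate: 30.5 mmol/L × 142.04 g/mol × 4.33 L ÷ 1000 = 18.76 g
magnesium sulfate heptahydrate: 2.02 g/L × 4.33 L = 8.75 g
L-methionine: 4.23 mmol/L × 149.2 g/mol × 4.33 L ÷ 1000 = 2.73 g
zinc sulfate heptahydrate: 0.193 mmol/L × 287.6 mg/mmol × 4.33 L = 240.34 mg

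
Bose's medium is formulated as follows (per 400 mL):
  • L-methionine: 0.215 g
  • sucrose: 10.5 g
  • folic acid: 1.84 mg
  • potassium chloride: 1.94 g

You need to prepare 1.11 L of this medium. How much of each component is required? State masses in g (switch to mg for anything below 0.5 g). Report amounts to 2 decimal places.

L-methionine 0.60 g; sucrose 29.14 g; folic acid 5.11 mg; potassium chloride 5.38 g

Ratio of target to recipe volume: 1110 / 400 = 2.775.
L-methionine: 0.215 g × (1110 mL / 400 mL) = 0.60 g
sucrose: 10.5 g × (1110 mL / 400 mL) = 29.14 g
folic acid: 1.84 mg × (1110 mL / 400 mL) = 5.11 mg
potassium chloride: 1.94 g × (1110 mL / 400 mL) = 5.38 g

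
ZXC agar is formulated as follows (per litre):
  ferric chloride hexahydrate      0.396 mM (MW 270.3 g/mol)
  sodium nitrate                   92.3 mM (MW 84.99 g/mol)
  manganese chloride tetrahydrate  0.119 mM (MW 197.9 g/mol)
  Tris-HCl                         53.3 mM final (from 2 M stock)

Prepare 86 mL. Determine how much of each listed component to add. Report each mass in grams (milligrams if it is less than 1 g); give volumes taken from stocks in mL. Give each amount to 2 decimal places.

ferric chloride hexahydrate 9.21 mg; sodium nitrate 674.63 mg; manganese chloride tetrahydrate 2.03 mg; Tris-HCl 2.29 mL

Working volume: 86 mL = 0.086 L.
ferric chloride hexahydrate: 0.396 mmol/L × 270.3 mg/mmol × 0.086 L = 9.21 mg
sodium nitrate: 92.3 mmol/L × 84.99 mg/mmol × 0.086 L = 674.63 mg
manganese chloride tetrahydrate: 0.119 mmol/L × 197.9 mg/mmol × 0.086 L = 2.03 mg
Tris-HCl: C1V1 = C2V2 → 53.3 mM × 86 mL ÷ 2000 mM = 2.29 mL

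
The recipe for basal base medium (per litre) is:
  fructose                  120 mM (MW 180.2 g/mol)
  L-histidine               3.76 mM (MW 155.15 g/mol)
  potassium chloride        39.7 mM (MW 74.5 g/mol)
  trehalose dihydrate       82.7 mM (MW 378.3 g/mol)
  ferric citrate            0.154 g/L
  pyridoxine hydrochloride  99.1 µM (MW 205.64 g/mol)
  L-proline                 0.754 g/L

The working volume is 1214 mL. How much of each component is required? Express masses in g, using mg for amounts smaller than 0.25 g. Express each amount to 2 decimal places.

Target volume = 1214 mL = 1.214 L.
fructose: 120 mmol/L × 180.2 g/mol × 1.214 L ÷ 1000 = 26.25 g
L-histidine: 3.76 mmol/L × 155.15 g/mol × 1.214 L ÷ 1000 = 0.71 g
potassium chloride: 39.7 mmol/L × 74.5 g/mol × 1.214 L ÷ 1000 = 3.59 g
trehalose dihydrate: 82.7 mmol/L × 378.3 g/mol × 1.214 L ÷ 1000 = 37.98 g
ferric citrate: 0.154 g/L × 1.214 L = 0.186956 g = 186.96 mg
pyridoxine hydrochloride: 99.1 µmol/L × 205.64 g/mol × 1.214 L ÷ 1000 = 24.74 mg
L-proline: 0.754 g/L × 1.214 L = 0.92 g

fructose 26.25 g; L-histidine 0.71 g; potassium chloride 3.59 g; trehalose dihydrate 37.98 g; ferric citrate 186.96 mg; pyridoxine hydrochloride 24.74 mg; L-proline 0.92 g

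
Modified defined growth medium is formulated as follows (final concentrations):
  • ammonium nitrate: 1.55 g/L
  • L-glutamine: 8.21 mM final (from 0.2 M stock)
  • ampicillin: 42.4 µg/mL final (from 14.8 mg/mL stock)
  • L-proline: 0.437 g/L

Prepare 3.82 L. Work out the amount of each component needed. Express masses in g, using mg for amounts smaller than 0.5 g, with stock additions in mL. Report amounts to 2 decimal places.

Scale factor relative to 1 L: 3.82.
ammonium nitrate: 1.55 g/L × 3.82 L = 5.92 g
L-glutamine: C1V1 = C2V2 → 8.21 mM × 3820 mL ÷ 200 mM = 156.81 mL
ampicillin: dilute stock: 42.4 µg/mL × 3820 mL ÷ 14800 µg/mL = 10.94 mL
L-proline: 0.437 g/L × 3.82 L = 1.67 g

ammonium nitrate 5.92 g; L-glutamine 156.81 mL; ampicillin 10.94 mL; L-proline 1.67 g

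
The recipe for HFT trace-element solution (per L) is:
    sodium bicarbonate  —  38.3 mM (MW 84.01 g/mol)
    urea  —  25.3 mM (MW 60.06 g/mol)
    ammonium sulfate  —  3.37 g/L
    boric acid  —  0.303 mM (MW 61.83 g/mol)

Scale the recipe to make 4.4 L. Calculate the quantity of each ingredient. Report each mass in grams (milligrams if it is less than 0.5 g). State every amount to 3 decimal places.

sodium bicarbonate 14.157 g; urea 6.686 g; ammonium sulfate 14.828 g; boric acid 82.432 mg

Scale factor relative to 1 L: 4.4.
sodium bicarbonate: 38.3 mmol/L × 84.01 g/mol × 4.4 L ÷ 1000 = 14.157 g
urea: 25.3 mmol/L × 60.06 g/mol × 4.4 L ÷ 1000 = 6.686 g
ammonium sulfate: 3.37 g/L × 4.4 L = 14.828 g
boric acid: 0.303 mmol/L × 61.83 mg/mmol × 4.4 L = 82.432 mg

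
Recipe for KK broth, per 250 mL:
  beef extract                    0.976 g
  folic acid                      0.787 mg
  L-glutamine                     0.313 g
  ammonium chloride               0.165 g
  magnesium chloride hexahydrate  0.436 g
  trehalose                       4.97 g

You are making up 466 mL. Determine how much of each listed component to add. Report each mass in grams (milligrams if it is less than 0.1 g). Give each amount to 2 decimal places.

Scale factor = 466 mL / 250 mL = 1.864.
beef extract: 0.976 g × (466 mL / 250 mL) = 1.82 g
folic acid: 0.787 mg × (466 mL / 250 mL) = 1.47 mg
L-glutamine: 0.313 g × (466 mL / 250 mL) = 0.58 g
ammonium chloride: 0.165 g × (466 mL / 250 mL) = 0.31 g
magnesium chloride hexahydrate: 0.436 g × (466 mL / 250 mL) = 0.81 g
trehalose: 4.97 g × (466 mL / 250 mL) = 9.26 g

beef extract 1.82 g; folic acid 1.47 mg; L-glutamine 0.58 g; ammonium chloride 0.31 g; magnesium chloride hexahydrate 0.81 g; trehalose 9.26 g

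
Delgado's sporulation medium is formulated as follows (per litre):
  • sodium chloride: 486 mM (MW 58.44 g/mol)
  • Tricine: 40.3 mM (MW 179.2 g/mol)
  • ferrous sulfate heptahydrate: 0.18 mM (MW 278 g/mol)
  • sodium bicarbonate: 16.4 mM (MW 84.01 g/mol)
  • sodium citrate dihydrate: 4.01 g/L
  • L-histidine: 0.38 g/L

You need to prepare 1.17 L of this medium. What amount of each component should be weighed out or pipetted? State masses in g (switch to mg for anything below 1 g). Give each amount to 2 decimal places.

sodium chloride 33.23 g; Tricine 8.45 g; ferrous sulfate heptahydrate 58.55 mg; sodium bicarbonate 1.61 g; sodium citrate dihydrate 4.69 g; L-histidine 444.60 mg

Working volume: 1.17 L.
sodium chloride: 486 mmol/L × 58.44 g/mol × 1.17 L ÷ 1000 = 33.23 g
Tricine: 40.3 mmol/L × 179.2 g/mol × 1.17 L ÷ 1000 = 8.45 g
ferrous sulfate heptahydrate: 0.18 mmol/L × 278 mg/mmol × 1.17 L = 58.55 mg
sodium bicarbonate: 16.4 mmol/L × 84.01 g/mol × 1.17 L ÷ 1000 = 1.61 g
sodium citrate dihydrate: 4.01 g/L × 1.17 L = 4.69 g
L-histidine: 0.38 g/L × 1.17 L = 0.4446 g = 444.60 mg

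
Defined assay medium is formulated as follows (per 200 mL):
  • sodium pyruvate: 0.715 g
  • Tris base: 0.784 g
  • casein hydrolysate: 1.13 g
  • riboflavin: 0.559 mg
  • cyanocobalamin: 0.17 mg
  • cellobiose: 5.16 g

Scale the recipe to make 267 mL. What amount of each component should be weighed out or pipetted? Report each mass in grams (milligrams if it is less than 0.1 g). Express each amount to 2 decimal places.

Scale factor = 267 mL / 200 mL = 1.335.
sodium pyruvate: 0.715 g × (267 mL / 200 mL) = 0.95 g
Tris base: 0.784 g × (267 mL / 200 mL) = 1.05 g
casein hydrolysate: 1.13 g × (267 mL / 200 mL) = 1.51 g
riboflavin: 0.559 mg × (267 mL / 200 mL) = 0.75 mg
cyanocobalamin: 0.17 mg × (267 mL / 200 mL) = 0.23 mg
cellobiose: 5.16 g × (267 mL / 200 mL) = 6.89 g

sodium pyruvate 0.95 g; Tris base 1.05 g; casein hydrolysate 1.51 g; riboflavin 0.75 mg; cyanocobalamin 0.23 mg; cellobiose 6.89 g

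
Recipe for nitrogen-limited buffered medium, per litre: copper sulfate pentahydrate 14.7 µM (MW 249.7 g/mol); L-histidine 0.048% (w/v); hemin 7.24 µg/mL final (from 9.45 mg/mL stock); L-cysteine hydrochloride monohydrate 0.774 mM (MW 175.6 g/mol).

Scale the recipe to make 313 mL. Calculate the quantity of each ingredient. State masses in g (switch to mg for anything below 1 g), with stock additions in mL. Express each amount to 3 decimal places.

copper sulfate pentahydrate 1.149 mg; L-histidine 150.240 mg; hemin 0.240 mL; L-cysteine hydrochloride monohydrate 42.541 mg

Working volume: 313 mL = 0.313 L.
copper sulfate pentahydrate: 14.7 µmol/L × 249.7 g/mol × 0.313 L ÷ 1000 = 1.149 mg
L-histidine: 0.048 g per 100 mL × 313 mL ÷ 100 = 0.15024 g = 150.240 mg
hemin: dilute stock: 7.24 µg/mL × 313 mL ÷ 9450 µg/mL = 0.240 mL
L-cysteine hydrochloride monohydrate: 0.774 mmol/L × 175.6 mg/mmol × 0.313 L = 42.541 mg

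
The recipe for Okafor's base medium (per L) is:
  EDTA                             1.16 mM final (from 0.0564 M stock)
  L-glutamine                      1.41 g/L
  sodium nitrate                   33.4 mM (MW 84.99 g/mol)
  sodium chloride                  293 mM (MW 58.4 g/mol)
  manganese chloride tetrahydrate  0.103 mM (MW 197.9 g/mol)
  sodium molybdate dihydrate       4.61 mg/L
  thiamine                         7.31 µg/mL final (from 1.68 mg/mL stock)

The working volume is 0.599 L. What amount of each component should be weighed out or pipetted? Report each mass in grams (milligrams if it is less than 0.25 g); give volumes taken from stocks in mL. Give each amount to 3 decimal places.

EDTA 12.320 mL; L-glutamine 0.845 g; sodium nitrate 1.700 g; sodium chloride 10.250 g; manganese chloride tetrahydrate 12.210 mg; sodium molybdate dihydrate 2.761 mg; thiamine 2.606 mL

Working volume: 0.599 L.
EDTA: V = C2·V2/C1 = 1.16 mM × 599 mL ÷ 56.4 mM = 12.320 mL
L-glutamine: 1.41 g/L × 0.599 L = 0.845 g
sodium nitrate: 33.4 mmol/L × 84.99 g/mol × 0.599 L ÷ 1000 = 1.700 g
sodium chloride: 293 mmol/L × 58.4 g/mol × 0.599 L ÷ 1000 = 10.250 g
manganese chloride tetrahydrate: 0.103 mmol/L × 197.9 mg/mmol × 0.599 L = 12.210 mg
sodium molybdate dihydrate: 4.61 mg/L × 0.599 L = 2.761 mg
thiamine: V = C2·V2/C1 = 7.31 µg/mL × 599 mL ÷ 1680 µg/mL = 2.606 mL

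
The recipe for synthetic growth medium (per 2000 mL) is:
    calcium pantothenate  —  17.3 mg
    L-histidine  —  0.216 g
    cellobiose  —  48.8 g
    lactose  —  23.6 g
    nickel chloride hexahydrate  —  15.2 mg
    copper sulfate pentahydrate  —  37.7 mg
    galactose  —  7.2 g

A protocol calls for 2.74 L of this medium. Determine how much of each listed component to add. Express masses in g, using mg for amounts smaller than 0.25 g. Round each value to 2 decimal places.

calcium pantothenate 23.70 mg; L-histidine 0.30 g; cellobiose 66.86 g; lactose 32.33 g; nickel chloride hexahydrate 20.82 mg; copper sulfate pentahydrate 51.65 mg; galactose 9.86 g

Ratio of target to recipe volume: 2740 / 2000 = 1.37.
calcium pantothenate: 17.3 mg × (2740 mL / 2000 mL) = 23.70 mg
L-histidine: 0.216 g × (2740 mL / 2000 mL) = 0.30 g
cellobiose: 48.8 g × (2740 mL / 2000 mL) = 66.86 g
lactose: 23.6 g × (2740 mL / 2000 mL) = 32.33 g
nickel chloride hexahydrate: 15.2 mg × (2740 mL / 2000 mL) = 20.82 mg
copper sulfate pentahydrate: 37.7 mg × (2740 mL / 2000 mL) = 51.65 mg
galactose: 7.2 g × (2740 mL / 2000 mL) = 9.86 g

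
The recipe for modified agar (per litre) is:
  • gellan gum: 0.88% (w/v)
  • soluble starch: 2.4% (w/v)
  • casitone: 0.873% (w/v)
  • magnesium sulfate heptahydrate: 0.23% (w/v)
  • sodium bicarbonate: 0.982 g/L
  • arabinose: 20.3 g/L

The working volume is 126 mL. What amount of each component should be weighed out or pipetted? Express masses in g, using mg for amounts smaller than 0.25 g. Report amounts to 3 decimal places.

gellan gum 1.109 g; soluble starch 3.024 g; casitone 1.100 g; magnesium sulfate heptahydrate 0.290 g; sodium bicarbonate 123.732 mg; arabinose 2.558 g

Working volume: 126 mL = 0.126 L.
gellan gum: 0.88% w/v = 8.8 g/L → 8.8 × 0.126 L = 1.109 g
soluble starch: 2.4% w/v = 24 g/L → 24 × 0.126 L = 3.024 g
casitone: 0.873% w/v = 8.73 g/L → 8.73 × 0.126 L = 1.100 g
magnesium sulfate heptahydrate: 0.23% w/v = 2.3 g/L → 2.3 × 0.126 L = 0.290 g
sodium bicarbonate: 0.982 g/L × 0.126 L = 0.123732 g = 123.732 mg
arabinose: 20.3 g/L × 0.126 L = 2.558 g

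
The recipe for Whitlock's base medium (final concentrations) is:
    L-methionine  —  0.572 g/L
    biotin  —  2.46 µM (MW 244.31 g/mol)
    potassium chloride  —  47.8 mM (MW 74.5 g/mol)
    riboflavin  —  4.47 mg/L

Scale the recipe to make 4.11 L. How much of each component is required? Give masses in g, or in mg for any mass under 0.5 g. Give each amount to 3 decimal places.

Working volume: 4.11 L.
L-methionine: 0.572 g/L × 4.11 L = 2.351 g
biotin: 2.46 µmol/L × 244.31 g/mol × 4.11 L ÷ 1000 = 2.470 mg
potassium chloride: 47.8 mmol/L × 74.5 g/mol × 4.11 L ÷ 1000 = 14.636 g
riboflavin: 4.47 mg/L × 4.11 L = 18.372 mg

L-methionine 2.351 g; biotin 2.470 mg; potassium chloride 14.636 g; riboflavin 18.372 mg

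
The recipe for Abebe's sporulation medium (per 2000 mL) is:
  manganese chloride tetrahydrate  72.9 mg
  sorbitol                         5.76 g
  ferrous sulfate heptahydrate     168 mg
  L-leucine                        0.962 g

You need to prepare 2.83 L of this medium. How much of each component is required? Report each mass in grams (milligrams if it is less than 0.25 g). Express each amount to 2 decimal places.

Scale factor = 2830 mL / 2000 mL = 1.415.
manganese chloride tetrahydrate: 72.9 mg × (2830 mL / 2000 mL) = 103.15 mg
sorbitol: 5.76 g × (2830 mL / 2000 mL) = 8.15 g
ferrous sulfate heptahydrate: 168 mg × (2830 mL / 2000 mL) = 237.72 mg
L-leucine: 0.962 g × (2830 mL / 2000 mL) = 1.36 g

manganese chloride tetrahydrate 103.15 mg; sorbitol 8.15 g; ferrous sulfate heptahydrate 237.72 mg; L-leucine 1.36 g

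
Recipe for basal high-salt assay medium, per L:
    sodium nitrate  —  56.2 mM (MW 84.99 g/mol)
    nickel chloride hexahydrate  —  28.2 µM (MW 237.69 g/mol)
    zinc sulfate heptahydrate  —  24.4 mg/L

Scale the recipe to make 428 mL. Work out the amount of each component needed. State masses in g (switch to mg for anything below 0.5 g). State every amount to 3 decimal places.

sodium nitrate 2.044 g; nickel chloride hexahydrate 2.869 mg; zinc sulfate heptahydrate 10.443 mg

Working volume: 428 mL = 0.428 L.
sodium nitrate: 56.2 mmol/L × 84.99 g/mol × 0.428 L ÷ 1000 = 2.044 g
nickel chloride hexahydrate: 28.2 µmol/L × 237.69 g/mol × 0.428 L ÷ 1000 = 2.869 mg
zinc sulfate heptahydrate: 24.4 mg/L × 0.428 L = 10.443 mg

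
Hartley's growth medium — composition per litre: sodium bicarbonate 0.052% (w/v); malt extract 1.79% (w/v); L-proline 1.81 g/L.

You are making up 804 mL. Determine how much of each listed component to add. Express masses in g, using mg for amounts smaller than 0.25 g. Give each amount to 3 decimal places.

Scale factor relative to 1 L: 0.804.
sodium bicarbonate: 0.052% w/v = 0.52 g/L → 0.52 × 0.804 L = 0.418 g
malt extract: 1.79% w/v = 17.9 g/L → 17.9 × 0.804 L = 14.392 g
L-proline: 1.81 g/L × 0.804 L = 1.455 g

sodium bicarbonate 0.418 g; malt extract 14.392 g; L-proline 1.455 g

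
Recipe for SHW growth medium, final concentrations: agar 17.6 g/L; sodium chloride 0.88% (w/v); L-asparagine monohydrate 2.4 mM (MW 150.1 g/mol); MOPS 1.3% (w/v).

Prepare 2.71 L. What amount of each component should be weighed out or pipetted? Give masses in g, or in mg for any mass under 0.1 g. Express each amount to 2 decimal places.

agar 47.70 g; sodium chloride 23.85 g; L-asparagine monohydrate 0.98 g; MOPS 35.23 g

Working volume: 2.71 L.
agar: 17.6 g/L × 2.71 L = 47.70 g
sodium chloride: 0.88 g per 100 mL × 2710 mL ÷ 100 = 23.85 g
L-asparagine monohydrate: 2.4 mmol/L × 150.1 g/mol × 2.71 L ÷ 1000 = 0.98 g
MOPS: 1.3% w/v = 13 g/L → 13 × 2.71 L = 35.23 g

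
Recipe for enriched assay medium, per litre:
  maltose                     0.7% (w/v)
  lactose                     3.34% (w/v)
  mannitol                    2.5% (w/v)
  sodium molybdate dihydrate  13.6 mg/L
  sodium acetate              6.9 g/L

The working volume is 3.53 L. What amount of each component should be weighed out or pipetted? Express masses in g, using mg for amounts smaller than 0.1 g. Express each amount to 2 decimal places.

Working volume: 3.53 L.
maltose: 0.7% w/v = 7 g/L → 7 × 3.53 L = 24.71 g
lactose: 3.34% w/v = 33.4 g/L → 33.4 × 3.53 L = 117.90 g
mannitol: 2.5% w/v = 25 g/L → 25 × 3.53 L = 88.25 g
sodium molybdate dihydrate: 13.6 mg/L × 3.53 L = 48.01 mg
sodium acetate: 6.9 g/L × 3.53 L = 24.36 g

maltose 24.71 g; lactose 117.90 g; mannitol 88.25 g; sodium molybdate dihydrate 48.01 mg; sodium acetate 24.36 g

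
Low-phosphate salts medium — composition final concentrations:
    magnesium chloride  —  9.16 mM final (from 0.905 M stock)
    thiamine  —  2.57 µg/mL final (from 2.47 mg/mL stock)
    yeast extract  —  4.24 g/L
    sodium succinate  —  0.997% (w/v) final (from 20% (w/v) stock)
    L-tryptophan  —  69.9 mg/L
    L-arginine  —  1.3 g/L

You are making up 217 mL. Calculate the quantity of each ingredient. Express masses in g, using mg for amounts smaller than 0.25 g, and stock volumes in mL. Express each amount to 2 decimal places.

magnesium chloride 2.20 mL; thiamine 0.23 mL; yeast extract 0.92 g; sodium succinate 10.82 mL; L-tryptophan 15.17 mg; L-arginine 0.28 g

Target volume = 217 mL = 0.217 L.
magnesium chloride: C1V1 = C2V2 → 9.16 mM × 217 mL ÷ 905 mM = 2.20 mL
thiamine: dilute stock: 2.57 µg/mL × 217 mL ÷ 2470 µg/mL = 0.23 mL
yeast extract: 4.24 g/L × 0.217 L = 0.92 g
sodium succinate: C1V1 = C2V2 → 0.997% ÷ 20% × 217 mL = 10.82 mL
L-tryptophan: 69.9 mg/L × 0.217 L = 15.17 mg
L-arginine: 1.3 g/L × 0.217 L = 0.28 g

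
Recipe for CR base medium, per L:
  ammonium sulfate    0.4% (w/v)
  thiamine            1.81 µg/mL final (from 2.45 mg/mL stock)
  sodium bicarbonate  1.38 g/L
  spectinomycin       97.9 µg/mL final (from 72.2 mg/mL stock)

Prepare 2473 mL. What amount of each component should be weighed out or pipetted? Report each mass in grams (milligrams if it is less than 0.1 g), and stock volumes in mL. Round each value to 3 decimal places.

Working volume: 2473 mL = 2.473 L.
ammonium sulfate: 0.4 g per 100 mL × 2473 mL ÷ 100 = 9.892 g
thiamine: dilute stock: 1.81 µg/mL × 2473 mL ÷ 2450 µg/mL = 1.827 mL
sodium bicarbonate: 1.38 g/L × 2.473 L = 3.413 g
spectinomycin: dilute stock: 97.9 µg/mL × 2473 mL ÷ 72200 µg/mL = 3.353 mL

ammonium sulfate 9.892 g; thiamine 1.827 mL; sodium bicarbonate 3.413 g; spectinomycin 3.353 mL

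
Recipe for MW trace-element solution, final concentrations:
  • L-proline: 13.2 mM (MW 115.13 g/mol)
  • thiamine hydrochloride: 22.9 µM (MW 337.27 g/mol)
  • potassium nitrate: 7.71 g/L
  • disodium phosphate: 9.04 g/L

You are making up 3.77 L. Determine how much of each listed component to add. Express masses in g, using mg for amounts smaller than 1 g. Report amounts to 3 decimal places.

L-proline 5.729 g; thiamine hydrochloride 29.118 mg; potassium nitrate 29.067 g; disodium phosphate 34.081 g

Scale factor relative to 1 L: 3.77.
L-proline: 13.2 mmol/L × 115.13 g/mol × 3.77 L ÷ 1000 = 5.729 g
thiamine hydrochloride: 22.9 µmol/L × 337.27 g/mol × 3.77 L ÷ 1000 = 29.118 mg
potassium nitrate: 7.71 g/L × 3.77 L = 29.067 g
disodium phosphate: 9.04 g/L × 3.77 L = 34.081 g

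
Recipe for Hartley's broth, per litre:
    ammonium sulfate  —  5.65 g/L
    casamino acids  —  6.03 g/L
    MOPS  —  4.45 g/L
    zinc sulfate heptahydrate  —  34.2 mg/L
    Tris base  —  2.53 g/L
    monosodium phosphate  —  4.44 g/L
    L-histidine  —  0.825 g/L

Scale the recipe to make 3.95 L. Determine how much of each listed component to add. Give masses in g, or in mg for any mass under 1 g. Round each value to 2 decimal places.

ammonium sulfate 22.32 g; casamino acids 23.82 g; MOPS 17.58 g; zinc sulfate heptahydrate 135.09 mg; Tris base 9.99 g; monosodium phosphate 17.54 g; L-histidine 3.26 g

Working volume: 3.95 L.
ammonium sulfate: 5.65 g/L × 3.95 L = 22.32 g
casamino acids: 6.03 g/L × 3.95 L = 23.82 g
MOPS: 4.45 g/L × 3.95 L = 17.58 g
zinc sulfate heptahydrate: 34.2 mg/L × 3.95 L = 135.09 mg
Tris base: 2.53 g/L × 3.95 L = 9.99 g
monosodium phosphate: 4.44 g/L × 3.95 L = 17.54 g
L-histidine: 0.825 g/L × 3.95 L = 3.26 g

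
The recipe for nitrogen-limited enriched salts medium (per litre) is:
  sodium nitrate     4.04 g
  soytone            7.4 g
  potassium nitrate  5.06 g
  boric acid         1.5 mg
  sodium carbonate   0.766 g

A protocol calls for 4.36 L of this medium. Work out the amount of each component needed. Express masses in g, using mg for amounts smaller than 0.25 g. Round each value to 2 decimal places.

sodium nitrate 17.61 g; soytone 32.26 g; potassium nitrate 22.06 g; boric acid 6.54 mg; sodium carbonate 3.34 g

Ratio of target to recipe volume: 4360 / 1000 = 4.36.
sodium nitrate: 4.04 g × (4360 mL / 1000 mL) = 17.61 g
soytone: 7.4 g × (4360 mL / 1000 mL) = 32.26 g
potassium nitrate: 5.06 g × (4360 mL / 1000 mL) = 22.06 g
boric acid: 1.5 mg × (4360 mL / 1000 mL) = 6.54 mg
sodium carbonate: 0.766 g × (4360 mL / 1000 mL) = 3.34 g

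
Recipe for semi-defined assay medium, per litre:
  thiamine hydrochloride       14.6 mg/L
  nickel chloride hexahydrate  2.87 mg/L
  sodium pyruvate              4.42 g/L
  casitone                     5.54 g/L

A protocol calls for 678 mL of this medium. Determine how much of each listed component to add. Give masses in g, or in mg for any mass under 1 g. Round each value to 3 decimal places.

Scale factor relative to 1 L: 0.678.
thiamine hydrochloride: 14.6 mg/L × 0.678 L = 9.899 mg
nickel chloride hexahydrate: 2.87 mg/L × 0.678 L = 1.946 mg
sodium pyruvate: 4.42 g/L × 0.678 L = 2.997 g
casitone: 5.54 g/L × 0.678 L = 3.756 g

thiamine hydrochloride 9.899 mg; nickel chloride hexahydrate 1.946 mg; sodium pyruvate 2.997 g; casitone 3.756 g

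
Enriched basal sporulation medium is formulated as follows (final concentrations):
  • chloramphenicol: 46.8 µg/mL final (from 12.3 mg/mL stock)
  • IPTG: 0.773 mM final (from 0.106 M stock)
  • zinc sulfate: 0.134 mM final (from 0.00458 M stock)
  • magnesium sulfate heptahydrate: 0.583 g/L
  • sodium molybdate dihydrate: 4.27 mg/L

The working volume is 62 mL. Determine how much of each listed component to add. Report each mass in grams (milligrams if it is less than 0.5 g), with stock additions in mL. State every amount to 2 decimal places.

Scale factor relative to 1 L: 0.062.
chloramphenicol: C1V1 = C2V2 → 46.8 µg/mL × 62 mL ÷ 12300 µg/mL = 0.24 mL
IPTG: V = C2·V2/C1 = 0.773 mM × 62 mL ÷ 106 mM = 0.45 mL
zinc sulfate: dilute stock: 0.134 mM × 62 mL ÷ 4.58 mM = 1.81 mL
magnesium sulfate heptahydrate: 0.583 g/L × 0.062 L = 0.036146 g = 36.15 mg
sodium molybdate dihydrate: 4.27 mg/L × 0.062 L = 0.26 mg

chloramphenicol 0.24 mL; IPTG 0.45 mL; zinc sulfate 1.81 mL; magnesium sulfate heptahydrate 36.15 mg; sodium molybdate dihydrate 0.26 mg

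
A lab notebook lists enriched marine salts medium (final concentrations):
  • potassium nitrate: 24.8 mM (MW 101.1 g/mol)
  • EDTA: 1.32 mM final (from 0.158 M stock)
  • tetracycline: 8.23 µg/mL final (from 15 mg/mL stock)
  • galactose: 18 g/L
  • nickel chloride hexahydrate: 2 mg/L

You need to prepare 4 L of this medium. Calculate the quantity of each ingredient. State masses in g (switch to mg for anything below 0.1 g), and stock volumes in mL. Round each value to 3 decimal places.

potassium nitrate 10.029 g; EDTA 33.418 mL; tetracycline 2.195 mL; galactose 72.000 g; nickel chloride hexahydrate 8.000 mg

Scale factor relative to 1 L: 4.
potassium nitrate: 24.8 mmol/L × 101.1 g/mol × 4 L ÷ 1000 = 10.029 g
EDTA: dilute stock: 1.32 mM × 4000 mL ÷ 158 mM = 33.418 mL
tetracycline: C1V1 = C2V2 → 8.23 µg/mL × 4000 mL ÷ 15000 µg/mL = 2.195 mL
galactose: 18 g/L × 4 L = 72.000 g
nickel chloride hexahydrate: 2 mg/L × 4 L = 8.000 mg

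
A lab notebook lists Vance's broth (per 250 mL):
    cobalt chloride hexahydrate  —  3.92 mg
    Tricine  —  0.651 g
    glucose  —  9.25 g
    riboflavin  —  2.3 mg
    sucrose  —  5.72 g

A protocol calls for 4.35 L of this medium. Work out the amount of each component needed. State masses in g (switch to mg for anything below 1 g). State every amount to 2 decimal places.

Scale factor = 4350 mL / 250 mL = 17.4.
cobalt chloride hexahydrate: 3.92 mg × (4350 mL / 250 mL) = 68.21 mg
Tricine: 0.651 g × (4350 mL / 250 mL) = 11.33 g
glucose: 9.25 g × (4350 mL / 250 mL) = 160.95 g
riboflavin: 2.3 mg × (4350 mL / 250 mL) = 40.02 mg
sucrose: 5.72 g × (4350 mL / 250 mL) = 99.53 g

cobalt chloride hexahydrate 68.21 mg; Tricine 11.33 g; glucose 160.95 g; riboflavin 40.02 mg; sucrose 99.53 g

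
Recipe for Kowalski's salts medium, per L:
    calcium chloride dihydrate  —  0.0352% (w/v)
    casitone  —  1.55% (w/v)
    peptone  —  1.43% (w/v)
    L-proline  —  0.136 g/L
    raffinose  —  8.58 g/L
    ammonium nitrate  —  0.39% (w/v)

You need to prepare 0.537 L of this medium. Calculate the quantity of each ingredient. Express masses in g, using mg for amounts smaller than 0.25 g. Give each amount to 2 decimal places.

calcium chloride dihydrate 189.02 mg; casitone 8.32 g; peptone 7.68 g; L-proline 73.03 mg; raffinose 4.61 g; ammonium nitrate 2.09 g

Scale factor relative to 1 L: 0.537.
calcium chloride dihydrate: 0.0352 g per 100 mL × 537 mL ÷ 100 = 0.189024 g = 189.02 mg
casitone: 1.55% w/v = 15.5 g/L → 15.5 × 0.537 L = 8.32 g
peptone: 1.43% w/v = 14.3 g/L → 14.3 × 0.537 L = 7.68 g
L-proline: 0.136 g/L × 0.537 L = 0.073032 g = 73.03 mg
raffinose: 8.58 g/L × 0.537 L = 4.61 g
ammonium nitrate: 0.39 g per 100 mL × 537 mL ÷ 100 = 2.09 g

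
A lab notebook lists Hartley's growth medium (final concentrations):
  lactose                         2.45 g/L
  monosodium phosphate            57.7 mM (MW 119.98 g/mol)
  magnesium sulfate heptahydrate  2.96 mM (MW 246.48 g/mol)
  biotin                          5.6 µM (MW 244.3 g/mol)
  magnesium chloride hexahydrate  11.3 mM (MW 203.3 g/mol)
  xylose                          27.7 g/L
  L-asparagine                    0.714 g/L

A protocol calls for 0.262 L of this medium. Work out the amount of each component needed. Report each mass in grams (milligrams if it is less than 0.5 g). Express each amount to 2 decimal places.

Working volume: 0.262 L.
lactose: 2.45 g/L × 0.262 L = 0.64 g
monosodium phosphate: 57.7 mmol/L × 119.98 g/mol × 0.262 L ÷ 1000 = 1.81 g
magnesium sulfate heptahydrate: 2.96 mmol/L × 246.48 mg/mmol × 0.262 L = 191.15 mg
biotin: 5.6 µmol/L × 244.3 g/mol × 0.262 L ÷ 1000 = 0.36 mg
magnesium chloride hexahydrate: 11.3 mmol/L × 203.3 g/mol × 0.262 L ÷ 1000 = 0.60 g
xylose: 27.7 g/L × 0.262 L = 7.26 g
L-asparagine: 0.714 g/L × 0.262 L = 0.187068 g = 187.07 mg

lactose 0.64 g; monosodium phosphate 1.81 g; magnesium sulfate heptahydrate 191.15 mg; biotin 0.36 mg; magnesium chloride hexahydrate 0.60 g; xylose 7.26 g; L-asparagine 187.07 mg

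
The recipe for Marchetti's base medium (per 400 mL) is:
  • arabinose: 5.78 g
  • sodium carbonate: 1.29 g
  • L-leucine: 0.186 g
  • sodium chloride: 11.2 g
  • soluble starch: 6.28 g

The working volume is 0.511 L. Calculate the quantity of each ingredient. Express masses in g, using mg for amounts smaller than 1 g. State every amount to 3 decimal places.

Scale factor = 511 mL / 400 mL = 1.2775.
arabinose: 5.78 g × (511 mL / 400 mL) = 7.384 g
sodium carbonate: 1.29 g × (511 mL / 400 mL) = 1.648 g
L-leucine: 0.186 g × (511 mL / 400 mL) = 0.237615 g = 237.615 mg
sodium chloride: 11.2 g × (511 mL / 400 mL) = 14.308 g
soluble starch: 6.28 g × (511 mL / 400 mL) = 8.023 g

arabinose 7.384 g; sodium carbonate 1.648 g; L-leucine 237.615 mg; sodium chloride 14.308 g; soluble starch 8.023 g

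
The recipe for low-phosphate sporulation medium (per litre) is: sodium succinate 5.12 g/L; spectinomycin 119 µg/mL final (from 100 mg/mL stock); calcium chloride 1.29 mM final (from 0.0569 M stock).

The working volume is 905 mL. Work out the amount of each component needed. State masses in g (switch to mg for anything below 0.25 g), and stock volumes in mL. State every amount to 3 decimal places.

Target volume = 905 mL = 0.905 L.
sodium succinate: 5.12 g/L × 0.905 L = 4.634 g
spectinomycin: V = C2·V2/C1 = 119 µg/mL × 905 mL ÷ 100000 µg/mL = 1.077 mL
calcium chloride: C1V1 = C2V2 → 1.29 mM × 905 mL ÷ 56.9 mM = 20.518 mL

sodium succinate 4.634 g; spectinomycin 1.077 mL; calcium chloride 20.518 mL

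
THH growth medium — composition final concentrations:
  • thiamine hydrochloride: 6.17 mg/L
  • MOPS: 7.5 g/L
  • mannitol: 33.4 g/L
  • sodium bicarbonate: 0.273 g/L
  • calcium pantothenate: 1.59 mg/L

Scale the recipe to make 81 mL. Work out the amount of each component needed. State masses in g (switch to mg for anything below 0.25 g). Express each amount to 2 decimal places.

Target volume = 81 mL = 0.081 L.
thiamine hydrochloride: 6.17 mg/L × 0.081 L = 0.50 mg
MOPS: 7.5 g/L × 0.081 L = 0.61 g
mannitol: 33.4 g/L × 0.081 L = 2.71 g
sodium bicarbonate: 0.273 g/L × 0.081 L = 0.022113 g = 22.11 mg
calcium pantothenate: 1.59 mg/L × 0.081 L = 0.13 mg

thiamine hydrochloride 0.50 mg; MOPS 0.61 g; mannitol 2.71 g; sodium bicarbonate 22.11 mg; calcium pantothenate 0.13 mg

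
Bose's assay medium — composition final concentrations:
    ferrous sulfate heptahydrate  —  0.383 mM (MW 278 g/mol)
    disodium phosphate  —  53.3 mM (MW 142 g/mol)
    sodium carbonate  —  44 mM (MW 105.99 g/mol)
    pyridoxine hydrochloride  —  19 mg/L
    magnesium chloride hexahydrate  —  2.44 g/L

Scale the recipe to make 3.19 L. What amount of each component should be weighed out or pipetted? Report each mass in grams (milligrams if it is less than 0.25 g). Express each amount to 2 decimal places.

Working volume: 3.19 L.
ferrous sulfate heptahydrate: 0.383 mmol/L × 278 g/mol × 3.19 L ÷ 1000 = 0.34 g
disodium phosphate: 53.3 mmol/L × 142 g/mol × 3.19 L ÷ 1000 = 24.14 g
sodium carbonate: 44 mmol/L × 105.99 g/mol × 3.19 L ÷ 1000 = 14.88 g
pyridoxine hydrochloride: 19 mg/L × 3.19 L = 60.61 mg
magnesium chloride hexahydrate: 2.44 g/L × 3.19 L = 7.78 g

ferrous sulfate heptahydrate 0.34 g; disodium phosphate 24.14 g; sodium carbonate 14.88 g; pyridoxine hydrochloride 60.61 mg; magnesium chloride hexahydrate 7.78 g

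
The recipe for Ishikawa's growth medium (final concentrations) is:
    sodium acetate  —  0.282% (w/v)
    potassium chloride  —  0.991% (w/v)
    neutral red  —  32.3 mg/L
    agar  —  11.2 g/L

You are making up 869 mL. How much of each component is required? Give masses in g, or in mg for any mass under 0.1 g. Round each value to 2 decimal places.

Scale factor relative to 1 L: 0.869.
sodium acetate: 0.282% w/v = 2.82 g/L → 2.82 × 0.869 L = 2.45 g
potassium chloride: 0.991 g per 100 mL × 869 mL ÷ 100 = 8.61 g
neutral red: 32.3 mg/L × 0.869 L = 28.07 mg
agar: 11.2 g/L × 0.869 L = 9.73 g

sodium acetate 2.45 g; potassium chloride 8.61 g; neutral red 28.07 mg; agar 9.73 g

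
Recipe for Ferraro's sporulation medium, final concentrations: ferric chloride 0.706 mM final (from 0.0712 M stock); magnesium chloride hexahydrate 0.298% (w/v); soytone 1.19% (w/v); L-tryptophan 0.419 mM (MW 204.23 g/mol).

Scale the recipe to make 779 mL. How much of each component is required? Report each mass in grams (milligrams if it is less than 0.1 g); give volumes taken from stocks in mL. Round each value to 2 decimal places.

ferric chloride 7.72 mL; magnesium chloride hexahydrate 2.32 g; soytone 9.27 g; L-tryptophan 66.66 mg

Target volume = 779 mL = 0.779 L.
ferric chloride: dilute stock: 0.706 mM × 779 mL ÷ 71.2 mM = 7.72 mL
magnesium chloride hexahydrate: 0.298% w/v = 2.98 g/L → 2.98 × 0.779 L = 2.32 g
soytone: 1.19 g per 100 mL × 779 mL ÷ 100 = 9.27 g
L-tryptophan: 0.419 mmol/L × 204.23 mg/mmol × 0.779 L = 66.66 mg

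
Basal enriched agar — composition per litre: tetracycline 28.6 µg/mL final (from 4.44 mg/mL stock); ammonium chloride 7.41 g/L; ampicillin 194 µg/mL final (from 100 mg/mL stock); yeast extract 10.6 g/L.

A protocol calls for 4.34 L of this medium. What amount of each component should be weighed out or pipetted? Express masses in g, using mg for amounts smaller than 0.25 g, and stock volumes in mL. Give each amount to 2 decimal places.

Scale factor relative to 1 L: 4.34.
tetracycline: V = C2·V2/C1 = 28.6 µg/mL × 4340 mL ÷ 4440 µg/mL = 27.96 mL
ammonium chloride: 7.41 g/L × 4.34 L = 32.16 g
ampicillin: C1V1 = C2V2 → 194 µg/mL × 4340 mL ÷ 100000 µg/mL = 8.42 mL
yeast extract: 10.6 g/L × 4.34 L = 46.00 g

tetracycline 27.96 mL; ammonium chloride 32.16 g; ampicillin 8.42 mL; yeast extract 46.00 g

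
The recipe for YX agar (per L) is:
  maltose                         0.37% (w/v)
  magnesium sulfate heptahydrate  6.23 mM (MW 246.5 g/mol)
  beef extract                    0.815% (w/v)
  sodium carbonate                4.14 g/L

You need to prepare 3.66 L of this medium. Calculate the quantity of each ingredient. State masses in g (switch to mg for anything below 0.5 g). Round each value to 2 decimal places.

maltose 13.54 g; magnesium sulfate heptahydrate 5.62 g; beef extract 29.83 g; sodium carbonate 15.15 g

Scale factor relative to 1 L: 3.66.
maltose: 0.37% w/v = 3.7 g/L → 3.7 × 3.66 L = 13.54 g
magnesium sulfate heptahydrate: 6.23 mmol/L × 246.5 g/mol × 3.66 L ÷ 1000 = 5.62 g
beef extract: 0.815 g per 100 mL × 3660 mL ÷ 100 = 29.83 g
sodium carbonate: 4.14 g/L × 3.66 L = 15.15 g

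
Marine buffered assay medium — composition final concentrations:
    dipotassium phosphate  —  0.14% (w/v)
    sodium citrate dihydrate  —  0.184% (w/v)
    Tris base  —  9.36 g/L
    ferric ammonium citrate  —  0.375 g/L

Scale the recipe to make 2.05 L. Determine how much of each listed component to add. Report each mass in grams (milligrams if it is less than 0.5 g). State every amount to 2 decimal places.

Working volume: 2.05 L.
dipotassium phosphate: 0.14% w/v = 1.4 g/L → 1.4 × 2.05 L = 2.87 g
sodium citrate dihydrate: 0.184% w/v = 1.84 g/L → 1.84 × 2.05 L = 3.77 g
Tris base: 9.36 g/L × 2.05 L = 19.19 g
ferric ammonium citrate: 0.375 g/L × 2.05 L = 0.77 g

dipotassium phosphate 2.87 g; sodium citrate dihydrate 3.77 g; Tris base 19.19 g; ferric ammonium citrate 0.77 g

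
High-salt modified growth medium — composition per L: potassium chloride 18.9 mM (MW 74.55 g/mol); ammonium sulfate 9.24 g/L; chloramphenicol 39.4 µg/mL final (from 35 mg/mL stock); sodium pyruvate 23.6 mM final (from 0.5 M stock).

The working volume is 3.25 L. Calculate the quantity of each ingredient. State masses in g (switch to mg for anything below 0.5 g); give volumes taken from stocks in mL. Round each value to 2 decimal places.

Scale factor relative to 1 L: 3.25.
potassium chloride: 18.9 mmol/L × 74.55 g/mol × 3.25 L ÷ 1000 = 4.58 g
ammonium sulfate: 9.24 g/L × 3.25 L = 30.03 g
chloramphenicol: V = C2·V2/C1 = 39.4 µg/mL × 3250 mL ÷ 35000 µg/mL = 3.66 mL
sodium pyruvate: dilute stock: 23.6 mM × 3250 mL ÷ 500 mM = 153.40 mL

potassium chloride 4.58 g; ammonium sulfate 30.03 g; chloramphenicol 3.66 mL; sodium pyruvate 153.40 mL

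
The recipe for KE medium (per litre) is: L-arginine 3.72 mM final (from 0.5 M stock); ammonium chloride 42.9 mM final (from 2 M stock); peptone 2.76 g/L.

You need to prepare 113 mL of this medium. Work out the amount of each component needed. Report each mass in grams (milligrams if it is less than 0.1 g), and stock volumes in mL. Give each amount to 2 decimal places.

Scale factor relative to 1 L: 0.113.
L-arginine: C1V1 = C2V2 → 3.72 mM × 113 mL ÷ 500 mM = 0.84 mL
ammonium chloride: dilute stock: 42.9 mM × 113 mL ÷ 2000 mM = 2.42 mL
peptone: 2.76 g/L × 0.113 L = 0.31 g

L-arginine 0.84 mL; ammonium chloride 2.42 mL; peptone 0.31 g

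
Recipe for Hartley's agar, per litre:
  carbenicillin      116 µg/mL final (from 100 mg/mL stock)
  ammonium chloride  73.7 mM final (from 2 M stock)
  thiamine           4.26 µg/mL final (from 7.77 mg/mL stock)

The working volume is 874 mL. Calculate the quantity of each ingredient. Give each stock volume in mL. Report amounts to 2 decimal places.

Working volume: 874 mL = 0.874 L.
carbenicillin: V = C2·V2/C1 = 116 µg/mL × 874 mL ÷ 100000 µg/mL = 1.01 mL
ammonium chloride: dilute stock: 73.7 mM × 874 mL ÷ 2000 mM = 32.21 mL
thiamine: dilute stock: 4.26 µg/mL × 874 mL ÷ 7770 µg/mL = 0.48 mL

carbenicillin 1.01 mL; ammonium chloride 32.21 mL; thiamine 0.48 mL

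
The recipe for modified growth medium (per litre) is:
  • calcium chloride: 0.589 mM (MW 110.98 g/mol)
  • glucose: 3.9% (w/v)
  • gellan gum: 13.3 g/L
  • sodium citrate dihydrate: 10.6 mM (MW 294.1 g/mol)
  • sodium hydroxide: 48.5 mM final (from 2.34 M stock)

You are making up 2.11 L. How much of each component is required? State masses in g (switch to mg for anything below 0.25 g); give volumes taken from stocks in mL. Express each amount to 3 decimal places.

Scale factor relative to 1 L: 2.11.
calcium chloride: 0.589 mmol/L × 110.98 mg/mmol × 2.11 L = 137.925 mg
glucose: 3.9% w/v = 39 g/L → 39 × 2.11 L = 82.290 g
gellan gum: 13.3 g/L × 2.11 L = 28.063 g
sodium citrate dihydrate: 10.6 mmol/L × 294.1 g/mol × 2.11 L ÷ 1000 = 6.578 g
sodium hydroxide: C1V1 = C2V2 → 48.5 mM × 2110 mL ÷ 2340 mM = 43.733 mL

calcium chloride 137.925 mg; glucose 82.290 g; gellan gum 28.063 g; sodium citrate dihydrate 6.578 g; sodium hydroxide 43.733 mL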